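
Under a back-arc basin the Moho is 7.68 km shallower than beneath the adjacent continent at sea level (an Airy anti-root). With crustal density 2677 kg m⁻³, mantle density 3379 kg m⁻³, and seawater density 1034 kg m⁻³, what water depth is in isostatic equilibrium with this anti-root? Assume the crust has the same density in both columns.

3.28 km

Replacing a thickness d of crust by seawater at the top must be balanced by replacing crust with mantle at the base: d (ρ_c − ρ_w) = a (ρ_m − ρ_c).
d = a (ρ_m − ρ_c)/(ρ_c − ρ_w) = 7.68 km × 702/1643 = 3.28 km.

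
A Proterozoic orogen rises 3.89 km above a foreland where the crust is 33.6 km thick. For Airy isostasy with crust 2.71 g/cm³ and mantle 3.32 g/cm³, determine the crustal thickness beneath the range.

54.8 km

Root depth r = h ρ_c / (ρ_m − ρ_c) = 3.89 km × 2.71 / 0.61 = 17.28 km.
Total thickness = T + h + r = 33.6 km + 3.89 km + 17.28 km = 54.8 km.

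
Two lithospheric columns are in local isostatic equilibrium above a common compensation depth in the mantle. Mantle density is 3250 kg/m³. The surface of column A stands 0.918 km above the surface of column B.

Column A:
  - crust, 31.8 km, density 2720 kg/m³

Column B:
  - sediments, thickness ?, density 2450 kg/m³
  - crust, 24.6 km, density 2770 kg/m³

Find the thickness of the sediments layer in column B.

2.58 km

Take the compensation level at the base of the deeper column (depth z_c below the surface of column A) and equate Σ ρ_i t_i down to z_c; mantle fills any gap and the z_c terms cancel.
Column A: 31.8×2720 + (z_c − 31.8)×3250
Column B: 0.918×0 + x×2450 + 24.6×2770 + (z_c − 0.918 − 24.6 − x)×3250
The z_c×3250 term appears on both sides and cancels. Collect the known terms of each column as K = Σ(ρt)_known − 3250 × (depth of known layers): K_A = 86496 − 3250×31.8 = −16854; K_B = 68142 − 3250×(0.918 + 24.6) = −14791.5.
Balance: K_A = K_B − x×(3250 − 2450), so x = (K_B − K_A)/(3250 − 2450) = 2062.5/800 = 2.58 km.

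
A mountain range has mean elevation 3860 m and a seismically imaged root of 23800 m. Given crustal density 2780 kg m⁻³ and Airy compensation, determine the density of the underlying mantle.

3230 kg m⁻³

Airy balance: ρ_c h = (ρ_m − ρ_c) r → ρ_m = ρ_c (1 + h/r).
ρ_m = 2780 × (1 + 3860 m/23800 m) = 3230 kg m⁻³.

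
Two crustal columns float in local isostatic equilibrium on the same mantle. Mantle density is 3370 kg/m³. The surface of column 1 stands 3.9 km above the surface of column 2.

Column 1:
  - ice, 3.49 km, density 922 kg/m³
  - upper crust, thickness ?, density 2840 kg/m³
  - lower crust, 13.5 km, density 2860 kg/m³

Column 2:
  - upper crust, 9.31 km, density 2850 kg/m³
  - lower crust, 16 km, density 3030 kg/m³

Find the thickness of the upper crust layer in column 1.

15.1 km

Take the compensation level at the base of the deeper column (depth z_c below the surface of column 1) and equate Σ ρ_i t_i down to z_c; mantle fills any gap and the z_c terms cancel.
Column 1: 3.49×922 + x×2840 + 13.5×2860 + (z_c − 16.99 − x)×3370
Column 2: 3.9×0 + 9.31×2850 + 16×3030 + (z_c − 3.9 − 25.31)×3370
The z_c×3370 term appears on both sides and cancels. Collect the known terms of each column as K = Σ(ρt)_known − 3370 × (depth of known layers): K_1 = 41827.78 − 3370×16.99 = −15428.52; K_2 = 75013.5 − 3370×(3.9 + 25.31) = −23424.2.
Balance: K_1 − x×(3370 − 2840) = K_2, so x = (K_1 − K_2)/(3370 − 2840) = 7995.68/530 = 15.1 km.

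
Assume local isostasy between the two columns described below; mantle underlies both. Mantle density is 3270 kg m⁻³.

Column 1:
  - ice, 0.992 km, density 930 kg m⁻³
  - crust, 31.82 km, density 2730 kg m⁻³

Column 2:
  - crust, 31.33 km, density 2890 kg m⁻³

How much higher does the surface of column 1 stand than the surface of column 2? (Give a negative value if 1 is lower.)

For any compensation level in the mantle, the mantle terms cancel and isostasy reduces to e = (Σt_1 − Σt_2) − (Σ(ρt)_1 − Σ(ρt)_2) / ρ_m.
Σt_1 = 32.812 km; Σt_2 = 31.33 km; Σ(ρt)_1 = 87791.16; Σ(ρt)_2 = 90543.7 (in km·kg m⁻³).
e = (32.812 − 31.33) − (87791.16 − 90543.7) / 3270 = 2.32 km.

2.32 km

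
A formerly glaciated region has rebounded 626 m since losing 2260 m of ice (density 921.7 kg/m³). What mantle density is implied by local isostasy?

3330 kg/m³

ρ_m = ρ_ice t / u = 921.7 × 2260 m/626 m = 3330 kg/m³.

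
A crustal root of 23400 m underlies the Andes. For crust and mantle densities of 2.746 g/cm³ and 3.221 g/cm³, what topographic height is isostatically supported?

4050 m

Balancing pressure at the compensation depth: ρ_c h = (ρ_m − ρ_c) r.
h = r (ρ_m − ρ_c) / ρ_c = 23400 m × (3.221 − 2.746) / 2.746 = 4050 m.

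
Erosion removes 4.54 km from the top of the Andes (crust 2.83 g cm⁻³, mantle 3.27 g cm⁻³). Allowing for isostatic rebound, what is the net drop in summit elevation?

0.611 km

Rebound u = e ρ_c/ρ_m = 4.54 km × 2.83/3.27 = 3.929 km.
Net surface drop = e − u = 4.54 km − 3.929 km = e (ρ_m − ρ_c)/ρ_m = 0.611 km.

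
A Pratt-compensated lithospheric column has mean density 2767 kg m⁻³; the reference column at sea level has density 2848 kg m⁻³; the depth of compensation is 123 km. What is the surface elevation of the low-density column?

ρ_ref D = ρ (D + h) → h = D (ρ_ref − ρ)/ρ.
h = 123 km × (2848 − 2767)/2767 = 3.6 km.

3.6 km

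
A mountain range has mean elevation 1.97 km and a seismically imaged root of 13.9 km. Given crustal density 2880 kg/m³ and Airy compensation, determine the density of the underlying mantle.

Airy balance: ρ_c h = (ρ_m − ρ_c) r → ρ_m = ρ_c (1 + h/r).
ρ_m = 2880 × (1 + 1.97 km/13.9 km) = 3290 kg/m³.

3290 kg/m³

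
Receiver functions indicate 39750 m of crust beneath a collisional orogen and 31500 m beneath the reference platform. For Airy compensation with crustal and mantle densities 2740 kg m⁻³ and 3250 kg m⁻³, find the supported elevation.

1290 m

Excess crust Δ = 39750 m − 31500 m = 8250 m, split between elevation h and root r with h + r = Δ.
Airy balance ρ_c h = (ρ_m − ρ_c) r gives r = h ρ_c/(ρ_m − ρ_c), so h (1 + ρ_c/(ρ_m − ρ_c)) = Δ, i.e. h = Δ (ρ_m − ρ_c)/ρ_m.
h = 8250 m × 510/3250 = 1290 m.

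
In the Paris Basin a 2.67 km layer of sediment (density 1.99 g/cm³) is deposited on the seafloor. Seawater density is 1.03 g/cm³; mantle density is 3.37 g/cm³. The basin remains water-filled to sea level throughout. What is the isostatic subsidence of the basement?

Submarine loading: the sediment displaces seawater, and the subsidence is in turn flooded, so s (ρ_m − ρ_w) = t (ρ_sed − ρ_w).
s = 2.67 km × (1.99 − 1.03) / (3.37 − 1.03) = 1.1 km.

1.1 km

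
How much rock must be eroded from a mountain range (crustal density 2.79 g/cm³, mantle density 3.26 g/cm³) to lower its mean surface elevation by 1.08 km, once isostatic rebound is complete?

7.49 km

Net drop Δ = e − u = e − e ρ_c/ρ_m = e (ρ_m − ρ_c)/ρ_m.
e = Δ ρ_m/(ρ_m − ρ_c) = 1.08 km × 3.26/0.47 = 7.49 km.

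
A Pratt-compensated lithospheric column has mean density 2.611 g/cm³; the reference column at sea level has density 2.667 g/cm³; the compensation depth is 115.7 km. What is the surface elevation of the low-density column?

ρ_ref D = ρ (D + h) → h = D (ρ_ref − ρ)/ρ.
h = 115.7 km × (2.667 − 2.611)/2.611 = 2.48 km.

2.48 km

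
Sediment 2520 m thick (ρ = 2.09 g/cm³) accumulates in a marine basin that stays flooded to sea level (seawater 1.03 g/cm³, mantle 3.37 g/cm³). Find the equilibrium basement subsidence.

1140 m

Submarine loading: the sediment displaces seawater, and the subsidence is in turn flooded, so s (ρ_m − ρ_w) = t (ρ_sed − ρ_w).
s = 2520 m × (2.09 − 1.03) / (3.37 − 1.03) = 1140 m.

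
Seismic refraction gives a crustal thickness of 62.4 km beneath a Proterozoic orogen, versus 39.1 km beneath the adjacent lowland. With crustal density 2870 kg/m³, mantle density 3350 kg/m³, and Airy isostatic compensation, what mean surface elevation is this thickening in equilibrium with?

3.34 km

Excess crust Δ = 62.4 km − 39.1 km = 23.3 km, split between elevation h and root r with h + r = Δ.
Airy balance ρ_c h = (ρ_m − ρ_c) r gives r = h ρ_c/(ρ_m − ρ_c), so h (1 + ρ_c/(ρ_m − ρ_c)) = Δ, i.e. h = Δ (ρ_m − ρ_c)/ρ_m.
h = 23.3 km × 480/3350 = 3.34 km.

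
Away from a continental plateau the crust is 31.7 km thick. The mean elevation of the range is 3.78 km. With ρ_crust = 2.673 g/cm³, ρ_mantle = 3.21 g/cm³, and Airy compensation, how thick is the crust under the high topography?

Root depth r = h ρ_c / (ρ_m − ρ_c) = 3.78 km × 2.673 / 0.537 = 18.82 km.
Total thickness = T + h + r = 31.7 km + 3.78 km + 18.82 km = 54.3 km.

54.3 km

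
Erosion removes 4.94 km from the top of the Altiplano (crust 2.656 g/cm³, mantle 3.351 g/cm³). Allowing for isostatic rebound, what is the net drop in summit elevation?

Rebound u = e ρ_c/ρ_m = 4.94 km × 2.656/3.351 = 3.915 km.
Net surface drop = e − u = 4.94 km − 3.915 km = e (ρ_m − ρ_c)/ρ_m = 1.02 km.

1.02 km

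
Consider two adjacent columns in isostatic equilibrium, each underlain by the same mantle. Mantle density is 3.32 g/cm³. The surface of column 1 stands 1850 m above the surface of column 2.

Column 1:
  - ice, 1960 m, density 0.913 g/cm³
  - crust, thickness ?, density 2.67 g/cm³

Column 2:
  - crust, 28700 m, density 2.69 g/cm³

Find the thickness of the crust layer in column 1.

30000 m

Take the compensation level at the base of the deeper column (depth z_c below the surface of column 1) and equate Σ ρ_i t_i down to z_c; mantle fills any gap and the z_c terms cancel.
Column 1: 1960×0.913 + x×2.67 + (z_c − 1960 − x)×3.32
Column 2: 1850×0 + 28700×2.69 + (z_c − 1850 − 28700)×3.32
The z_c×3.32 term appears on both sides and cancels. Collect the known terms of each column as K = Σ(ρt)_known − 3.32 × (depth of known layers): K_1 = 1789.48 − 3.32×1960 = −4717.72; K_2 = 77203 − 3.32×(1850 + 28700) = −24223.
Balance: K_1 − x×(3.32 − 2.67) = K_2, so x = (K_1 − K_2)/(3.32 − 2.67) = 19505.3/0.65 = 30000 m.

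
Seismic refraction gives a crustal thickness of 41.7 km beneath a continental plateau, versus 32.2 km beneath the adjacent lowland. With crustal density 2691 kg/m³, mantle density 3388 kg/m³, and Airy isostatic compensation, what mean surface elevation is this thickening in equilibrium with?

Excess crust Δ = 41.7 km − 32.2 km = 9.5 km, split between elevation h and root r with h + r = Δ.
Airy balance ρ_c h = (ρ_m − ρ_c) r gives r = h ρ_c/(ρ_m − ρ_c), so h (1 + ρ_c/(ρ_m − ρ_c)) = Δ, i.e. h = Δ (ρ_m − ρ_c)/ρ_m.
h = 9.5 km × 697/3388 = 1.95 km.

1.95 km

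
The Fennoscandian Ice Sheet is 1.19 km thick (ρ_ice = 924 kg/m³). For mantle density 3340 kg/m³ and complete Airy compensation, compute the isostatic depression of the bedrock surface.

In Airy isostatic equilibrium: the ice load ρ_ice t is balanced by mantle displaced below, ρ_m s.
s = t ρ_ice / ρ_m = 1.19 km × 924/3340 = 0.329 km.

0.329 km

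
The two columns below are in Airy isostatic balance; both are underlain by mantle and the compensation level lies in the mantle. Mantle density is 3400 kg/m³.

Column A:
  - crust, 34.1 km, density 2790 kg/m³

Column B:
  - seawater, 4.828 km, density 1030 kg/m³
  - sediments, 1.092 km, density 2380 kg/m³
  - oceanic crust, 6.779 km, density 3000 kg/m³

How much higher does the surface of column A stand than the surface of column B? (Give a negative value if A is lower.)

For any compensation level in the mantle, the mantle terms cancel and isostasy reduces to e = (Σt_A − Σt_B) − (Σ(ρt)_A − Σ(ρt)_B) / ρ_m.
Σt_A = 34.1 km; Σt_B = 12.699 km; Σ(ρt)_A = 95139; Σ(ρt)_B = 27908.8 (in km·kg/m³).
e = (34.1 − 12.699) − (95139 − 27908.8) / 3400 = 1.63 km.

1.63 km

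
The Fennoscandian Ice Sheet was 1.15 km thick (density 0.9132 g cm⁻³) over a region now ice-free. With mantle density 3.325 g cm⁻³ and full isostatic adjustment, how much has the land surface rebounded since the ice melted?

0.316 km

Removing the load lets mantle flow back in; uplift u satisfies ρ_ice t = ρ_m u.
u = t ρ_ice/ρ_m = 1.15 km × 0.9132/3.325 = 0.316 km.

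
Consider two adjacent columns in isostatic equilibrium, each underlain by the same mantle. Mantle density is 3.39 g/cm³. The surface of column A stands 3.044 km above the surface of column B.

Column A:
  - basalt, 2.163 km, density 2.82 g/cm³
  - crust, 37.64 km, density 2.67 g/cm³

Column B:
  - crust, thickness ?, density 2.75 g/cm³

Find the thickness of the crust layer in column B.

Take the compensation level at the base of the deeper column (depth z_c below the surface of column A) and equate Σ ρ_i t_i down to z_c; mantle fills any gap and the z_c terms cancel.
Column A: 2.163×2.82 + 37.64×2.67 + (z_c − 39.803)×3.39
Column B: 3.044×0 + x×2.75 + (z_c − 3.044 − 0 − x)×3.39
The z_c×3.39 term appears on both sides and cancels. Collect the known terms of each column as K = Σ(ρt)_known − 3.39 × (depth of known layers): K_A = 106.59846 − 3.39×39.803 = −28.33371; K_B = 0 − 3.39×(3.044 + 0) = −10.31916.
Balance: K_A = K_B − x×(3.39 − 2.75), so x = (K_B − K_A)/(3.39 − 2.75) = 18.0145/0.64 = 28.1 km.

28.1 km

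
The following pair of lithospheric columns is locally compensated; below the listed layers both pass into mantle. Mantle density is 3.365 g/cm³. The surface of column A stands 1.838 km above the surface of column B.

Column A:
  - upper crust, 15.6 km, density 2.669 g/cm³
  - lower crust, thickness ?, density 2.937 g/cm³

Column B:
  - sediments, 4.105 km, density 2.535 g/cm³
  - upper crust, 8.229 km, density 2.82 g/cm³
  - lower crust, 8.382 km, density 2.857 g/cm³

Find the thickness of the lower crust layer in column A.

17.5 km

Take the compensation level at the base of the deeper column (depth z_c below the surface of column A) and equate Σ ρ_i t_i down to z_c; mantle fills any gap and the z_c terms cancel.
Column A: 15.6×2.669 + x×2.937 + (z_c − 15.6 − x)×3.365
Column B: 1.838×0 + 4.105×2.535 + 8.229×2.82 + 8.382×2.857 + (z_c − 1.838 − 20.716)×3.365
The z_c×3.365 term appears on both sides and cancels. Collect the known terms of each column as K = Σ(ρt)_known − 3.365 × (depth of known layers): K_A = 41.6364 − 3.365×15.6 = −10.8576; K_B = 57.559329 − 3.365×(1.838 + 20.716) = −18.334881.
Balance: K_A − x×(3.365 − 2.937) = K_B, so x = (K_A − K_B)/(3.365 − 2.937) = 7.47728/0.428 = 17.5 km.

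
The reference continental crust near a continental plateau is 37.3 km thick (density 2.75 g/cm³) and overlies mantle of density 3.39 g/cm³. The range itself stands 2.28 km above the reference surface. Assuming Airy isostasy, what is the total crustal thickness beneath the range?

Root depth r = h ρ_c / (ρ_m − ρ_c) = 2.28 km × 2.75 / 0.64 = 9.797 km.
Total thickness = T + h + r = 37.3 km + 2.28 km + 9.797 km = 49.4 km.

49.4 km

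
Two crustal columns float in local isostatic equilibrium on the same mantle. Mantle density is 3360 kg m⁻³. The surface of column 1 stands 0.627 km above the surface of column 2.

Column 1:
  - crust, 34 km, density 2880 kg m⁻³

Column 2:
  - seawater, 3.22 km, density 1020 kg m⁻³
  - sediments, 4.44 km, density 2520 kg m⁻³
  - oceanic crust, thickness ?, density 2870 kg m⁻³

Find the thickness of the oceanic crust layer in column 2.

Take the compensation level at the base of the deeper column (depth z_c below the surface of column 1) and equate Σ ρ_i t_i down to z_c; mantle fills any gap and the z_c terms cancel.
Column 1: 34×2880 + (z_c − 34)×3360
Column 2: 0.627×0 + 3.22×1020 + 4.44×2520 + x×2870 + (z_c − 0.627 − 7.66 − x)×3360
The z_c×3360 term appears on both sides and cancels. Collect the known terms of each column as K = Σ(ρt)_known − 3360 × (depth of known layers): K_1 = 97920 − 3360×34 = −16320; K_2 = 14473.2 − 3360×(0.627 + 7.66) = −13371.12.
Balance: K_1 = K_2 − x×(3360 − 2870), so x = (K_2 − K_1)/(3360 − 2870) = 2948.88/490 = 6.02 km.

6.02 km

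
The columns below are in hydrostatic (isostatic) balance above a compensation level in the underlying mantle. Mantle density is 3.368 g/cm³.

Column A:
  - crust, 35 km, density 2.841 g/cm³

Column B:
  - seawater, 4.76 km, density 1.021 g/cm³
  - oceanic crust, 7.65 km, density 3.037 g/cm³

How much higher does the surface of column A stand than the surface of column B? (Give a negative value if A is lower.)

1.41 km

For any compensation level in the mantle, the mantle terms cancel and isostasy reduces to e = (Σt_A − Σt_B) − (Σ(ρt)_A − Σ(ρt)_B) / ρ_m.
Σt_A = 35 km; Σt_B = 12.41 km; Σ(ρt)_A = 99.435; Σ(ρt)_B = 28.09301 (in km·g/cm³).
e = (35 − 12.41) − (99.435 − 28.09301) / 3.368 = 1.41 km.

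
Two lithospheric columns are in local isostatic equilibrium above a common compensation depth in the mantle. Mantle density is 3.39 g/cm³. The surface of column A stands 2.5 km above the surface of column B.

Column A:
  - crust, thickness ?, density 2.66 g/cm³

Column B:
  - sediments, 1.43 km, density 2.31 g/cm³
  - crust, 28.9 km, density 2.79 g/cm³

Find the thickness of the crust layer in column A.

Take the compensation level at the base of the deeper column (depth z_c below the surface of column A) and equate Σ ρ_i t_i down to z_c; mantle fills any gap and the z_c terms cancel.
Column A: x×2.66 + (z_c − 0 − x)×3.39
Column B: 2.5×0 + 1.43×2.31 + 28.9×2.79 + (z_c − 2.5 − 30.33)×3.39
The z_c×3.39 term appears on both sides and cancels. Collect the known terms of each column as K = Σ(ρt)_known − 3.39 × (depth of known layers): K_A = 0 − 3.39×0 = 0; K_B = 83.9343 − 3.39×(2.5 + 30.33) = −27.3594.
Balance: K_A − x×(3.39 − 2.66) = K_B, so x = (K_A − K_B)/(3.39 − 2.66) = 27.3594/0.73 = 37.5 km.

37.5 km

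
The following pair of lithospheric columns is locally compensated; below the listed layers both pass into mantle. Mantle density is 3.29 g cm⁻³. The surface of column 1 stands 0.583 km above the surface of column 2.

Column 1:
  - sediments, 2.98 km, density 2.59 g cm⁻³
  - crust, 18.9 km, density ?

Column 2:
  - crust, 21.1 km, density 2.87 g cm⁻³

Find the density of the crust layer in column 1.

2.83 g cm⁻³

Take the compensation level at the base of the deeper column (depth z_c below the surface of column 1) and equate Σ ρ_i t_i down to z_c; mantle fills any gap and the z_c terms cancel.
Column 1: 2.98×2.59 + 18.9×ρ + (z_c − 21.88)×3.29
Column 2: 0.583×0 + 21.1×2.87 + (z_c − 0.583 − 21.1)×3.29
The z_c×3.29 term appears on both sides and cancels. Collect the known terms of each column as K = Σ(ρt)_known − 3.29 × (depth of known layers): K_1 = 7.7182 − 3.29×21.88 = −64.267; K_2 = 60.557 − 3.29×(0.583 + 21.1) = −10.78007.
Balance: K_1 + 18.9×ρ = K_2, so ρ = (K_2 − K_1)/18.9 = 53.4869/18.9 = 2.83 g cm⁻³.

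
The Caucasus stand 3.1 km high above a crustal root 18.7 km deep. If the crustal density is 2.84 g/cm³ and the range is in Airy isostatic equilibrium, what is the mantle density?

3.31 g/cm³

Airy balance: ρ_c h = (ρ_m − ρ_c) r → ρ_m = ρ_c (1 + h/r).
ρ_m = 2.84 × (1 + 3.1 km/18.7 km) = 3.31 g/cm³.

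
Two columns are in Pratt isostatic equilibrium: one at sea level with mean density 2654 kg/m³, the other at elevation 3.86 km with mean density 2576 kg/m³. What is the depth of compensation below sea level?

127 km

ρ_ref D = ρ (D + h) → D (ρ_ref − ρ) = ρ h.
D = ρ h/(ρ_ref − ρ) = 2576 × 3.86 km/(2654 − 2576) = 127 km.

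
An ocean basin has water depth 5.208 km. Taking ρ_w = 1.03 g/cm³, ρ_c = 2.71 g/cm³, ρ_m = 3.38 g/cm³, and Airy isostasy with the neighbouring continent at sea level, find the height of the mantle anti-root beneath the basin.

13.1 km

Equating mass per unit area of the two columns: replacing crust with seawater at the top is compensated by replacing crust with mantle at the base: d (ρ_c − ρ_w) = a (ρ_m − ρ_c).
a = d (ρ_c − ρ_w)/(ρ_m − ρ_c) = 5.208 km × 1.68/0.67 = 13.1 km.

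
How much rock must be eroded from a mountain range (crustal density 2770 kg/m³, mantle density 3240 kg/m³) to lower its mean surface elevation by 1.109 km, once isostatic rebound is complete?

7.65 km

Net drop Δ = e − u = e − e ρ_c/ρ_m = e (ρ_m − ρ_c)/ρ_m.
e = Δ ρ_m/(ρ_m − ρ_c) = 1.109 km × 3240/470 = 7.65 km.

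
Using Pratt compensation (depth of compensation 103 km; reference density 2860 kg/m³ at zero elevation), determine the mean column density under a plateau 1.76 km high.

2810 kg/m³

Pratt balance: ρ_ref D = ρ (D + h).
ρ = ρ_ref D/(D + h) = 2860 × 103 km/(103 km + 1.76 km) = 2810 kg/m³.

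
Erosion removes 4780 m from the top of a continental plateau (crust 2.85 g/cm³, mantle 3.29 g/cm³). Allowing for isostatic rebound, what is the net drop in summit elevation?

Rebound u = e ρ_c/ρ_m = 4780 m × 2.85/3.29 = 4141 m.
Net surface drop = e − u = 4780 m − 4141 m = e (ρ_m − ρ_c)/ρ_m = 639 m.

639 m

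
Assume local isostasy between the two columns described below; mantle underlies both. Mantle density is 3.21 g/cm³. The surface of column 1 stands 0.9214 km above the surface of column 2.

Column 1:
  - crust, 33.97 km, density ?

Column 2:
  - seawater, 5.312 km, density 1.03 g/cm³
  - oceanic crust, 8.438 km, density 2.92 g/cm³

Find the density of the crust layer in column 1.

2.71 g/cm³

Take the compensation level at the base of the deeper column (depth z_c below the surface of column 1) and equate Σ ρ_i t_i down to z_c; mantle fills any gap and the z_c terms cancel.
Column 1: 33.97×ρ + (z_c − 33.97)×3.21
Column 2: 0.9214×0 + 5.312×1.03 + 8.438×2.92 + (z_c − 0.9214 − 13.75)×3.21
The z_c×3.21 term appears on both sides and cancels. Collect the known terms of each column as K = Σ(ρt)_known − 3.21 × (depth of known layers): K_1 = 0 − 3.21×33.97 = −109.0437; K_2 = 30.11032 − 3.21×(0.9214 + 13.75) = −16.984874.
Balance: K_1 + 33.97×ρ = K_2, so ρ = (K_2 − K_1)/33.97 = 92.0588/33.97 = 2.71 g/cm³.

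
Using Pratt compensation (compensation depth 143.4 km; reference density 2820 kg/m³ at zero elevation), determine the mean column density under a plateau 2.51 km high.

Pratt balance: ρ_ref D = ρ (D + h).
ρ = ρ_ref D/(D + h) = 2820 × 143.4 km/(143.4 km + 2.51 km) = 2770 kg/m³.

2770 kg/m³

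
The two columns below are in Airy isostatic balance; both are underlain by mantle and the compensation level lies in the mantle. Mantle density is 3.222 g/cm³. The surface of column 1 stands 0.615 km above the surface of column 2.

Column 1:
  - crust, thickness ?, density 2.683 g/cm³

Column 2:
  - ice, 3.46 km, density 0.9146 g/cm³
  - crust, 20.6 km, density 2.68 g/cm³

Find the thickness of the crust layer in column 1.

39.2 km

Take the compensation level at the base of the deeper column (depth z_c below the surface of column 1) and equate Σ ρ_i t_i down to z_c; mantle fills any gap and the z_c terms cancel.
Column 1: x×2.683 + (z_c − 0 − x)×3.222
Column 2: 0.615×0 + 3.46×0.9146 + 20.6×2.68 + (z_c − 0.615 − 24.06)×3.222
The z_c×3.222 term appears on both sides and cancels. Collect the known terms of each column as K = Σ(ρt)_known − 3.222 × (depth of known layers): K_1 = 0 − 3.222×0 = 0; K_2 = 58.372516 − 3.222×(0.615 + 24.06) = −21.130334.
Balance: K_1 − x×(3.222 − 2.683) = K_2, so x = (K_1 − K_2)/(3.222 − 2.683) = 21.1303/0.539 = 39.2 km.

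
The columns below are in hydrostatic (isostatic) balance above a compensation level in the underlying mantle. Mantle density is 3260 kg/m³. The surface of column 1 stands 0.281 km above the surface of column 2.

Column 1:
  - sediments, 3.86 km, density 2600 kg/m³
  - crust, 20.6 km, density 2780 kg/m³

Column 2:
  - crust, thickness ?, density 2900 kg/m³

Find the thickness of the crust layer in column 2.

Take the compensation level at the base of the deeper column (depth z_c below the surface of column 1) and equate Σ ρ_i t_i down to z_c; mantle fills any gap and the z_c terms cancel.
Column 1: 3.86×2600 + 20.6×2780 + (z_c − 24.46)×3260
Column 2: 0.281×0 + x×2900 + (z_c − 0.281 − 0 − x)×3260
The z_c×3260 term appears on both sides and cancels. Collect the known terms of each column as K = Σ(ρt)_known − 3260 × (depth of known layers): K_1 = 67304 − 3260×24.46 = −12435.6; K_2 = 0 − 3260×(0.281 + 0) = −916.06.
Balance: K_1 = K_2 − x×(3260 − 2900), so x = (K_2 − K_1)/(3260 − 2900) = 11519.5/360 = 32 km.

32 km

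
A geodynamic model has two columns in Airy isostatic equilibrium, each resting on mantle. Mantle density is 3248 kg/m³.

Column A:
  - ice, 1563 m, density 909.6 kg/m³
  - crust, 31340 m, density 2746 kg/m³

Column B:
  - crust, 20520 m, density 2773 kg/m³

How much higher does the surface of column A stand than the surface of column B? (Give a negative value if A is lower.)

For any compensation level in the mantle, the mantle terms cancel and isostasy reduces to e = (Σt_A − Σt_B) − (Σ(ρt)_A − Σ(ρt)_B) / ρ_m.
Σt_A = 32903 m; Σt_B = 20520 m; Σ(ρt)_A = 87481344.8; Σ(ρt)_B = 56901960 (in m·kg/m³).
e = (32903 − 20520) − (87481344.8 − 56901960) / 3248 = 2970 m.

2970 m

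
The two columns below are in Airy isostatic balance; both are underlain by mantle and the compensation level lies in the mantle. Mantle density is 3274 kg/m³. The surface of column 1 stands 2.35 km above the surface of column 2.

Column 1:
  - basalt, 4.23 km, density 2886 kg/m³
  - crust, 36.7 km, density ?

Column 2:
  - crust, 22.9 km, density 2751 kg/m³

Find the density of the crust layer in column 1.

2780 kg/m³

Take the compensation level at the base of the deeper column (depth z_c below the surface of column 1) and equate Σ ρ_i t_i down to z_c; mantle fills any gap and the z_c terms cancel.
Column 1: 4.23×2886 + 36.7×ρ + (z_c − 40.93)×3274
Column 2: 2.35×0 + 22.9×2751 + (z_c − 2.35 − 22.9)×3274
The z_c×3274 term appears on both sides and cancels. Collect the known terms of each column as K = Σ(ρt)_known − 3274 × (depth of known layers): K_1 = 12207.78 − 3274×40.93 = −121797.04; K_2 = 62997.9 − 3274×(2.35 + 22.9) = −19670.6.
Balance: K_1 + 36.7×ρ = K_2, so ρ = (K_2 − K_1)/36.7 = 102126/36.7 = 2780 kg/m³.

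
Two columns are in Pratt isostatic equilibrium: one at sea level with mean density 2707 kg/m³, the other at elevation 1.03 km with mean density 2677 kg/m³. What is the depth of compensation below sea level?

ρ_ref D = ρ (D + h) → D (ρ_ref − ρ) = ρ h.
D = ρ h/(ρ_ref − ρ) = 2677 × 1.03 km/(2707 − 2677) = 91.9 km.

91.9 km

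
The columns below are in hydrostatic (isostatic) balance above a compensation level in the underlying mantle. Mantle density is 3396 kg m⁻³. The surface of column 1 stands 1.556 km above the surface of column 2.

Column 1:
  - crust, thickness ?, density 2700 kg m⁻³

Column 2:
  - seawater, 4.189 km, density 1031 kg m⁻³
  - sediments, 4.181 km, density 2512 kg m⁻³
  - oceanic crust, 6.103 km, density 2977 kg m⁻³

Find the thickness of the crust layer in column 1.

Take the compensation level at the base of the deeper column (depth z_c below the surface of column 1) and equate Σ ρ_i t_i down to z_c; mantle fills any gap and the z_c terms cancel.
Column 1: x×2700 + (z_c − 0 − x)×3396
Column 2: 1.556×0 + 4.189×1031 + 4.181×2512 + 6.103×2977 + (z_c − 1.556 − 14.473)×3396
The z_c×3396 term appears on both sides and cancels. Collect the known terms of each column as K = Σ(ρt)_known − 3396 × (depth of known layers): K_1 = 0 − 3396×0 = 0; K_2 = 32990.162 − 3396×(1.556 + 14.473) = −21444.322.
Balance: K_1 − x×(3396 − 2700) = K_2, so x = (K_1 − K_2)/(3396 − 2700) = 21444.3/696 = 30.8 km.

30.8 km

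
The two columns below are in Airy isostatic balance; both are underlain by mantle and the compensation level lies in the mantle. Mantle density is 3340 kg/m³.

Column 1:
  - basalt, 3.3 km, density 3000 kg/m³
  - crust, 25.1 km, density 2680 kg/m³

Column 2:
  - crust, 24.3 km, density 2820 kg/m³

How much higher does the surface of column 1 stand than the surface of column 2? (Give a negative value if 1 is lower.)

For any compensation level in the mantle, the mantle terms cancel and isostasy reduces to e = (Σt_1 − Σt_2) − (Σ(ρt)_1 − Σ(ρt)_2) / ρ_m.
Σt_1 = 28.4 km; Σt_2 = 24.3 km; Σ(ρt)_1 = 77168; Σ(ρt)_2 = 68526 (in km·kg/m³).
e = (28.4 − 24.3) − (77168 − 68526) / 3340 = 1.51 km.

1.51 km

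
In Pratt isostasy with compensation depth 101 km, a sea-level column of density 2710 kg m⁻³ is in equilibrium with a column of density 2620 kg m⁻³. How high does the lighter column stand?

3.47 km

ρ_ref D = ρ (D + h) → h = D (ρ_ref − ρ)/ρ.
h = 101 km × (2710 − 2620)/2620 = 3.47 km.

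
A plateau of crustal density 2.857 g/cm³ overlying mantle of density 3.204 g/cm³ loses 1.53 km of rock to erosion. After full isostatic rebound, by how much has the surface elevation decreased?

0.166 km

Rebound u = e ρ_c/ρ_m = 1.53 km × 2.857/3.204 = 1.364 km.
Net surface drop = e − u = 1.53 km − 1.364 km = e (ρ_m − ρ_c)/ρ_m = 0.166 km.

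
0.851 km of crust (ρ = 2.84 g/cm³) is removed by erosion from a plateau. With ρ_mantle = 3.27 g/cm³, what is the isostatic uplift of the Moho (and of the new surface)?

Unloading: uplift u = e ρ_c/ρ_m = 0.851 km × 2.84/3.27 = 0.739 km.

0.739 km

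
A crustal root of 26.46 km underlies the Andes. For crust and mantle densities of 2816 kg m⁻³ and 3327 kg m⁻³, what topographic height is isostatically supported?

4.8 km

Balancing pressure at the compensation depth: ρ_c h = (ρ_m − ρ_c) r.
h = r (ρ_m − ρ_c) / ρ_c = 26.46 km × (3327 − 2816) / 2816 = 4.8 km.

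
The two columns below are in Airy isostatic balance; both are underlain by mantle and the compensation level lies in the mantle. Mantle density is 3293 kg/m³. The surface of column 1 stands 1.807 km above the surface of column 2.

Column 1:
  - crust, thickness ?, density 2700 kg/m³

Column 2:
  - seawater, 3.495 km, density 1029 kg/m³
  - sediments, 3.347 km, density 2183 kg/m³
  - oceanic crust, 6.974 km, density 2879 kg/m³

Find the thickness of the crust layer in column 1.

34.5 km

Take the compensation level at the base of the deeper column (depth z_c below the surface of column 1) and equate Σ ρ_i t_i down to z_c; mantle fills any gap and the z_c terms cancel.
Column 1: x×2700 + (z_c − 0 − x)×3293
Column 2: 1.807×0 + 3.495×1029 + 3.347×2183 + 6.974×2879 + (z_c − 1.807 − 13.816)×3293
The z_c×3293 term appears on both sides and cancels. Collect the known terms of each column as K = Σ(ρt)_known − 3293 × (depth of known layers): K_1 = 0 − 3293×0 = 0; K_2 = 30981.002 − 3293×(1.807 + 13.816) = −20465.537.
Balance: K_1 − x×(3293 − 2700) = K_2, so x = (K_1 − K_2)/(3293 − 2700) = 20465.5/593 = 34.5 km.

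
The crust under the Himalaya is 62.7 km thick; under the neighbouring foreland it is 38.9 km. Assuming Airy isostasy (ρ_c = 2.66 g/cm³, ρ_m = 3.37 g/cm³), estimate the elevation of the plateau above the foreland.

Excess crust Δ = 62.7 km − 38.9 km = 23.8 km, split between elevation h and root r with h + r = Δ.
Airy balance ρ_c h = (ρ_m − ρ_c) r gives r = h ρ_c/(ρ_m − ρ_c), so h (1 + ρ_c/(ρ_m − ρ_c)) = Δ, i.e. h = Δ (ρ_m − ρ_c)/ρ_m.
h = 23.8 km × 0.71/3.37 = 5.01 km.

5.01 km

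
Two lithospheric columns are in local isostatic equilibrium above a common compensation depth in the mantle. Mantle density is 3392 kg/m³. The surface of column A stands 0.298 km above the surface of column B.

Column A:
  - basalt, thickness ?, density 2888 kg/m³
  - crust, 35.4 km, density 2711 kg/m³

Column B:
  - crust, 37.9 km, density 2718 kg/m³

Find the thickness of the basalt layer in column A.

4.86 km

Take the compensation level at the base of the deeper column (depth z_c below the surface of column A) and equate Σ ρ_i t_i down to z_c; mantle fills any gap and the z_c terms cancel.
Column A: x×2888 + 35.4×2711 + (z_c − 35.4 − x)×3392
Column B: 0.298×0 + 37.9×2718 + (z_c − 0.298 − 37.9)×3392
The z_c×3392 term appears on both sides and cancels. Collect the known terms of each column as K = Σ(ρt)_known − 3392 × (depth of known layers): K_A = 95969.4 − 3392×35.4 = −24107.4; K_B = 103012.2 − 3392×(0.298 + 37.9) = −26555.416.
Balance: K_A − x×(3392 − 2888) = K_B, so x = (K_A − K_B)/(3392 − 2888) = 2448.02/504 = 4.86 km.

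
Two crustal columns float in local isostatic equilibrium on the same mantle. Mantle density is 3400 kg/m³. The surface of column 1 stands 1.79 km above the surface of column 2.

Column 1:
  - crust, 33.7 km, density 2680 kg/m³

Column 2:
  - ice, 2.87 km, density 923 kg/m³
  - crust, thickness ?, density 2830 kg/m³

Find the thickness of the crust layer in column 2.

Take the compensation level at the base of the deeper column (depth z_c below the surface of column 1) and equate Σ ρ_i t_i down to z_c; mantle fills any gap and the z_c terms cancel.
Column 1: 33.7×2680 + (z_c − 33.7)×3400
Column 2: 1.79×0 + 2.87×923 + x×2830 + (z_c − 1.79 − 2.87 − x)×3400
The z_c×3400 term appears on both sides and cancels. Collect the known terms of each column as K = Σ(ρt)_known − 3400 × (depth of known layers): K_1 = 90316 − 3400×33.7 = −24264; K_2 = 2649.01 − 3400×(1.79 + 2.87) = −13194.99.
Balance: K_1 = K_2 − x×(3400 − 2830), so x = (K_2 − K_1)/(3400 − 2830) = 11069/570 = 19.4 km.

19.4 km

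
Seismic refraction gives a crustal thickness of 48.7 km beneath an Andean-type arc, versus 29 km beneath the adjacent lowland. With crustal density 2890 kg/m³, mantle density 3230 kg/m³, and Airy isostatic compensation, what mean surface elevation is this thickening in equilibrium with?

Excess crust Δ = 48.7 km − 29 km = 19.7 km, split between elevation h and root r with h + r = Δ.
Airy balance ρ_c h = (ρ_m − ρ_c) r gives r = h ρ_c/(ρ_m − ρ_c), so h (1 + ρ_c/(ρ_m − ρ_c)) = Δ, i.e. h = Δ (ρ_m − ρ_c)/ρ_m.
h = 19.7 km × 340/3230 = 2.07 km.

2.07 km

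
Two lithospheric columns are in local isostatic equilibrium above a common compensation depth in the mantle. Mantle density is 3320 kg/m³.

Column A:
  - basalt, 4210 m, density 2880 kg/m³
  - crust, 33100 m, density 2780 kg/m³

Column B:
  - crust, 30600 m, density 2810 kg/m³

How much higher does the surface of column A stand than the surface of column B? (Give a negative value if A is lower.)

1240 m

For any compensation level in the mantle, the mantle terms cancel and isostasy reduces to e = (Σt_A − Σt_B) − (Σ(ρt)_A − Σ(ρt)_B) / ρ_m.
Σt_A = 37310 m; Σt_B = 30600 m; Σ(ρt)_A = 104142800; Σ(ρt)_B = 85986000 (in m·kg/m³).
e = (37310 − 30600) − (104142800 − 85986000) / 3320 = 1240 m.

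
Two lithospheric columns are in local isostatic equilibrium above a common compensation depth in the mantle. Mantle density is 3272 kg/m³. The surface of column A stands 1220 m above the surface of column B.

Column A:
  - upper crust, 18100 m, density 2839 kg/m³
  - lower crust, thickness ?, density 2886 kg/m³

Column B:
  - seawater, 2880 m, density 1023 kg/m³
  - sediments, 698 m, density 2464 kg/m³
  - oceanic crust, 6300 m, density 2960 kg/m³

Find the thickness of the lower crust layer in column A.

Take the compensation level at the base of the deeper column (depth z_c below the surface of column A) and equate Σ ρ_i t_i down to z_c; mantle fills any gap and the z_c terms cancel.
Column A: 18100×2839 + x×2886 + (z_c − 18100 − x)×3272
Column B: 1220×0 + 2880×1023 + 698×2464 + 6300×2960 + (z_c − 1220 − 9878)×3272
The z_c×3272 term appears on both sides and cancels. Collect the known terms of each column as K = Σ(ρt)_known − 3272 × (depth of known layers): K_A = 51385900 − 3272×18100 = −7837300; K_B = 23314112 − 3272×(1220 + 9878) = −12998544.
Balance: K_A − x×(3272 − 2886) = K_B, so x = (K_A − K_B)/(3272 − 2886) = 5161240/386 = 13400 m.

13400 m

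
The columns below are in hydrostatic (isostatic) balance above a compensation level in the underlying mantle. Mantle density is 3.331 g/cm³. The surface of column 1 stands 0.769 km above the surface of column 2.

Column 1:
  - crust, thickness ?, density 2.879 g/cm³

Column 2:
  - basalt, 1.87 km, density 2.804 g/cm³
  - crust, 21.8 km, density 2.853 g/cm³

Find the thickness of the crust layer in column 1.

Take the compensation level at the base of the deeper column (depth z_c below the surface of column 1) and equate Σ ρ_i t_i down to z_c; mantle fills any gap and the z_c terms cancel.
Column 1: x×2.879 + (z_c − 0 − x)×3.331
Column 2: 0.769×0 + 1.87×2.804 + 21.8×2.853 + (z_c − 0.769 − 23.67)×3.331
The z_c×3.331 term appears on both sides and cancels. Collect the known terms of each column as K = Σ(ρt)_known − 3.331 × (depth of known layers): K_1 = 0 − 3.331×0 = 0; K_2 = 67.43888 − 3.331×(0.769 + 23.67) = −13.967429.
Balance: K_1 − x×(3.331 − 2.879) = K_2, so x = (K_1 − K_2)/(3.331 − 2.879) = 13.9674/0.452 = 30.9 km.

30.9 km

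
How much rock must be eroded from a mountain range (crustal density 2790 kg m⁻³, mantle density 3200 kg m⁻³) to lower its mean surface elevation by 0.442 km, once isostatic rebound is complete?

3.45 km

Net drop Δ = e − u = e − e ρ_c/ρ_m = e (ρ_m − ρ_c)/ρ_m.
e = Δ ρ_m/(ρ_m − ρ_c) = 0.442 km × 3200/410 = 3.45 km.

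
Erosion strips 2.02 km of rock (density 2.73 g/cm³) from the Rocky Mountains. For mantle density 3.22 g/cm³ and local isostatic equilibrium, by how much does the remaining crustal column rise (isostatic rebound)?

1.71 km

Unloading: uplift u = e ρ_c/ρ_m = 2.02 km × 2.73/3.22 = 1.71 km.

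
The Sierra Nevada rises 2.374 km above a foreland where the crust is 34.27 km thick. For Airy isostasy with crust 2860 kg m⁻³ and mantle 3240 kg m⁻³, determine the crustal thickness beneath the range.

54.5 km

Root depth r = h ρ_c / (ρ_m − ρ_c) = 2.374 km × 2860 / 380 = 17.87 km.
Total thickness = T + h + r = 34.27 km + 2.374 km + 17.87 km = 54.5 km.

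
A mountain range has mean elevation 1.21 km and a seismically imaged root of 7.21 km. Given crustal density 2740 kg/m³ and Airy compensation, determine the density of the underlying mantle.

Airy balance: ρ_c h = (ρ_m − ρ_c) r → ρ_m = ρ_c (1 + h/r).
ρ_m = 2740 × (1 + 1.21 km/7.21 km) = 3200 kg/m³.

3200 kg/m³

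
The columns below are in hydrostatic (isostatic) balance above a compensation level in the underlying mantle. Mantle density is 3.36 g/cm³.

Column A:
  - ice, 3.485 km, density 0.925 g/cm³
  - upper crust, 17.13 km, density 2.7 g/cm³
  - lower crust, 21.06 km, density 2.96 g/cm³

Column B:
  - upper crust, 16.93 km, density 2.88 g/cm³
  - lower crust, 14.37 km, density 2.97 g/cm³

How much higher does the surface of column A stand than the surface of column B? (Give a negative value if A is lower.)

4.31 km

For any compensation level in the mantle, the mantle terms cancel and isostasy reduces to e = (Σt_A − Σt_B) − (Σ(ρt)_A − Σ(ρt)_B) / ρ_m.
Σt_A = 41.675 km; Σt_B = 31.3 km; Σ(ρt)_A = 111.812225; Σ(ρt)_B = 91.4373 (in km·g/cm³).
e = (41.675 − 31.3) − (111.812225 − 91.4373) / 3.36 = 4.31 km.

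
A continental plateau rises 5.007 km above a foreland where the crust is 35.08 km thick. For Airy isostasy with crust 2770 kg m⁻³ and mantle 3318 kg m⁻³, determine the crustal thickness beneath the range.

65.4 km

Root depth r = h ρ_c / (ρ_m − ρ_c) = 5.007 km × 2770 / 548 = 25.31 km.
Total thickness = T + h + r = 35.08 km + 5.007 km + 25.31 km = 65.4 km.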